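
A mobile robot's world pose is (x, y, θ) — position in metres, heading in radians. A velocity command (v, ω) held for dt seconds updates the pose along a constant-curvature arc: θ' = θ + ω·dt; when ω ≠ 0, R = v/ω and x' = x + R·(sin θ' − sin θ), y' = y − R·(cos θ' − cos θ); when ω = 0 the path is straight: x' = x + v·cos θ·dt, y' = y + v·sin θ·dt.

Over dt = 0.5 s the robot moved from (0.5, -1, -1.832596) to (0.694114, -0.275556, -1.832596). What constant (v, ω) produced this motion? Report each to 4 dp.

v = -1.5000, ω = 0.0000

Δθ = -1.832596 − -1.832596 = 0.000000
ω = Δθ/dt = 0.000000/0.5 = 0.0000
ω = 0 → v = (Δx·cos θ + Δy·sin θ)/dt = -1.5000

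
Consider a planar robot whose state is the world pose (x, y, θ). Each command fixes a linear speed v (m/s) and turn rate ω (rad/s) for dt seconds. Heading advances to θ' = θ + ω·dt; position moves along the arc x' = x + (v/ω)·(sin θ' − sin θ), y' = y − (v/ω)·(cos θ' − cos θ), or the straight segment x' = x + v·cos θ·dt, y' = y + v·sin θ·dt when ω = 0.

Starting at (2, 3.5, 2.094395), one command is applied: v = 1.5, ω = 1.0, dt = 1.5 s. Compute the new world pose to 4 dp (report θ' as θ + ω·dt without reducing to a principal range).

(0.0447, 4.0988, 3.5944)

θ' = 2.0944 + 1.0·1.5 = 3.5944
R = v/ω = 1.5/1.0 = 1.5000
x' = 2 + 1.5000·(sin 3.5944 − sin 2.0944) = 0.0447
y' = 3.5 − 1.5000·(cos 3.5944 − cos 2.0944) = 4.0988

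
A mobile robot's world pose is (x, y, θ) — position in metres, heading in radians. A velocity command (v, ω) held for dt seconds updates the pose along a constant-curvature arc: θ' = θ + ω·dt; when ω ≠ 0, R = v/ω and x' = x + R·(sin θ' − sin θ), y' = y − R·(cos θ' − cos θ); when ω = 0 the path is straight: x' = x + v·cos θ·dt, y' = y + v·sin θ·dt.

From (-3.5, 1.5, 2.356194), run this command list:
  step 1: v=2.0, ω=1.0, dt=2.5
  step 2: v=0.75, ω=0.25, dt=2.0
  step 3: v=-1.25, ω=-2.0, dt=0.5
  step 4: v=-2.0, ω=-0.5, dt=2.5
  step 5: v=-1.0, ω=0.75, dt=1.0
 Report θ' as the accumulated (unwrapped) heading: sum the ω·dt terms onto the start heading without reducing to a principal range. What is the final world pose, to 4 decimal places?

step 1: θ'=4.8562 (R=2.0000) → pose (-6.8936, -0.2008, 4.8562)
step 2: θ'=5.3562 (R=3.0000) → pose (-6.3240, -1.5716, 5.3562)
step 3: θ'=4.3562 (R=0.6250) → pose (-6.4099, -0.9785, 4.3562)
step 4: θ'=3.1062 (R=4.0000) → pose (-2.5194, 1.6241, 3.1062)
step 5: θ'=3.8562 (R=-1.3333) → pose (-1.5984, 1.9495, 3.8562)

(-1.5984, 1.9495, 3.8562)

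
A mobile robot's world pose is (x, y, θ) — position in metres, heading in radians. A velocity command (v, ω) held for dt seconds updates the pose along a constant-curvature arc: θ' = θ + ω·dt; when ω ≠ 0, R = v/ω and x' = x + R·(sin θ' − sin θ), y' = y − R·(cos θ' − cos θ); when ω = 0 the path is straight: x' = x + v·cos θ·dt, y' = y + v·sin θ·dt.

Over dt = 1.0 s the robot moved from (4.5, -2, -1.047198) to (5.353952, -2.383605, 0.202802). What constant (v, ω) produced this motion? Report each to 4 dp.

v = 1.0000, ω = 1.2500

Δθ = 0.202802 − -1.047198 = 1.250000
ω = Δθ/dt = 1.250000/1.0 = 1.2500
R = Δx/(sin θ' − sin θ) = 0.8000
v = R·ω = 0.8000·1.2500 = 1.0000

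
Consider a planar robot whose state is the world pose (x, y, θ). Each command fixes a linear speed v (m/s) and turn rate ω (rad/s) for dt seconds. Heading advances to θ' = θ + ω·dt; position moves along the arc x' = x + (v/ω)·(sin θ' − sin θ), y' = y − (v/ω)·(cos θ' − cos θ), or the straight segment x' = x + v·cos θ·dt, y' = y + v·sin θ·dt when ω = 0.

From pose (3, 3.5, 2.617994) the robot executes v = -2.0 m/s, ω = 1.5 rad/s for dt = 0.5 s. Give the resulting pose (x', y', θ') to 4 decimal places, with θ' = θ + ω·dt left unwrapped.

θ' = 2.6180 + 1.5·0.5 = 3.3680
R = v/ω = -2.0/1.5 = -1.3333
x' = 3 + -1.3333·(sin 3.3680 − sin 2.6180) = 3.9660
y' = 3.5 − -1.3333·(cos 3.3680 − cos 2.6180) = 3.3554

(3.9660, 3.3554, 3.3680)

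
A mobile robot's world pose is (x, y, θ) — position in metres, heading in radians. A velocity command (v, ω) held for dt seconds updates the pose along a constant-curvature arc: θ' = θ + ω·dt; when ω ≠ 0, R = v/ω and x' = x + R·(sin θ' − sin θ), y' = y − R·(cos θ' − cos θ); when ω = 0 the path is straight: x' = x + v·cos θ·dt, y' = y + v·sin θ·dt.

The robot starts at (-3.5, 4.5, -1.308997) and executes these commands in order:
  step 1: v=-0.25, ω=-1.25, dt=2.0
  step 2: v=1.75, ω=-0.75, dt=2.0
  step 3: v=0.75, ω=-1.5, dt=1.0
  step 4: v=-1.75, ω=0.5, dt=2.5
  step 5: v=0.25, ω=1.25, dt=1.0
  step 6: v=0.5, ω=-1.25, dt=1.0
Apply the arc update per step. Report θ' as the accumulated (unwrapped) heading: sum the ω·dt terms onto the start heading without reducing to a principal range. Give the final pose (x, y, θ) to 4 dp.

step 1: θ'=-3.8090 (R=0.2000) → pose (-3.1830, 4.7088, -3.8090)
step 2: θ'=-5.3090 (R=-2.3333) → pose (-3.6691, 7.8525, -5.3090)
step 3: θ'=-6.8090 (R=-0.5000) → pose (-3.0045, 8.0040, -6.8090)
step 4: θ'=-5.5590 (R=-3.5000) → pose (-7.0800, 7.5984, -5.5590)
step 5: θ'=-4.3090 (R=0.2000) → pose (-7.0286, 7.8268, -4.3090)
step 6: θ'=-5.5590 (R=-0.4000) → pose (-6.9257, 8.2834, -5.5590)

(-6.9257, 8.2834, -5.5590)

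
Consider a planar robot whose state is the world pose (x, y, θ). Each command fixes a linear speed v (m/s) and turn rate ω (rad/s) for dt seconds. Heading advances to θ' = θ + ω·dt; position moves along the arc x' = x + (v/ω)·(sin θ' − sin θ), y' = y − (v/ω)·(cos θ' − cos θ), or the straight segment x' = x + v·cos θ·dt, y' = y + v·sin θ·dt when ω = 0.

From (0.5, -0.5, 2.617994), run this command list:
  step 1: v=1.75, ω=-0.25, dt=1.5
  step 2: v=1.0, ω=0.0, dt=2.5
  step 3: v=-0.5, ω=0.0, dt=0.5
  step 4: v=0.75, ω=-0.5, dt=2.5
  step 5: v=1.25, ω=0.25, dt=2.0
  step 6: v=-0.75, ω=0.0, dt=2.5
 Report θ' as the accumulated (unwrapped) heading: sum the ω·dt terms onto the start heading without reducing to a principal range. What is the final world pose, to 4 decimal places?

(-2.3103, 5.1901, 1.4930)

step 1: θ'=2.2430 (R=-7.0000) → pose (-1.4772, 1.2032, 2.2430)
step 2: θ'=2.2430 (straight) → pose (-3.0340, 3.1594, 2.2430)
step 3: θ'=2.2430 (straight) → pose (-2.8783, 2.9638, 2.2430)
step 4: θ'=0.9930 (R=-1.5000) → pose (-2.9611, 4.7171, 0.9930)
step 5: θ'=1.4930 (R=5.0000) → pose (-2.1645, 7.0594, 1.4930)
step 6: θ'=1.4930 (straight) → pose (-2.3103, 5.1901, 1.4930)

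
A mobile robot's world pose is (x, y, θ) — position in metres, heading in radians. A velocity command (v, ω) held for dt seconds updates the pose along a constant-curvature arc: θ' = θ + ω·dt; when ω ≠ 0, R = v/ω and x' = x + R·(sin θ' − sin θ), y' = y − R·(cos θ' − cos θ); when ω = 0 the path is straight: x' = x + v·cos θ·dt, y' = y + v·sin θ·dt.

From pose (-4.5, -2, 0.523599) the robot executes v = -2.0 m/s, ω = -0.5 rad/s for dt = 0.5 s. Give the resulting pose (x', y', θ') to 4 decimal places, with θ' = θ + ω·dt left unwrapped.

(-5.4192, -2.3871, 0.2736)

θ' = 0.5236 + -0.5·0.5 = 0.2736
R = v/ω = -2.0/-0.5 = 4.0000
x' = -4.5 + 4.0000·(sin 0.2736 − sin 0.5236) = -5.4192
y' = -2 − 4.0000·(cos 0.2736 − cos 0.5236) = -2.3871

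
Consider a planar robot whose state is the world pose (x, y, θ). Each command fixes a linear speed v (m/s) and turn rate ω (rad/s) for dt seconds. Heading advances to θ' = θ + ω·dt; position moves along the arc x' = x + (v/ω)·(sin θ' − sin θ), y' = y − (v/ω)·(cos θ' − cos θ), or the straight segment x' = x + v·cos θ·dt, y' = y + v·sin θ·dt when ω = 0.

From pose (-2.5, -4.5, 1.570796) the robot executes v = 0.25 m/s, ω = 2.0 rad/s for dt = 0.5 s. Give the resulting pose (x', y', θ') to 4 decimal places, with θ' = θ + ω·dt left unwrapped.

θ' = 1.5708 + 2.0·0.5 = 2.5708
R = v/ω = 0.25/2.0 = 0.1250
x' = -2.5 + 0.1250·(sin 2.5708 − sin 1.5708) = -2.5575
y' = -4.5 − 0.1250·(cos 2.5708 − cos 1.5708) = -4.3948

(-2.5575, -4.3948, 2.5708)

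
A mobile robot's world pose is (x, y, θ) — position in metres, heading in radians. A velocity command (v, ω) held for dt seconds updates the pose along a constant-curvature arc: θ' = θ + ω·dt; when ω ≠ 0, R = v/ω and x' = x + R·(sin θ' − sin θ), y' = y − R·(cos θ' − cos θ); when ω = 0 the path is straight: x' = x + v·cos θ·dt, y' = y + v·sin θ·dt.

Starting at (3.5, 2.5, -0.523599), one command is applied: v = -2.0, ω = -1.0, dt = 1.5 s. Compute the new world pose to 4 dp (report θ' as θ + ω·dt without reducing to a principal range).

(2.7016, 5.1070, -2.0236)

θ' = -0.5236 + -1.0·1.5 = -2.0236
R = v/ω = -2.0/-1.0 = 2.0000
x' = 3.5 + 2.0000·(sin -2.0236 − sin -0.5236) = 2.7016
y' = 2.5 − 2.0000·(cos -2.0236 − cos -0.5236) = 5.1070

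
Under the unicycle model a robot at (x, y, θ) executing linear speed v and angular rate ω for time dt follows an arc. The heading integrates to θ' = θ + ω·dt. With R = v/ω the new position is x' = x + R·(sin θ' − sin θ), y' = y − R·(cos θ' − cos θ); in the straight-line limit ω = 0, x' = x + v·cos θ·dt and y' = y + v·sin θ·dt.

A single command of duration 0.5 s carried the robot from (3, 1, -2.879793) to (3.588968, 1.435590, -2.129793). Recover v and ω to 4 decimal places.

v = -1.5000, ω = 1.5000

Δθ = -2.129793 − -2.879793 = 0.750000
ω = Δθ/dt = 0.750000/0.5 = 1.5000
R = Δx/(sin θ' − sin θ) = -1.0000
v = R·ω = -1.0000·1.5000 = -1.5000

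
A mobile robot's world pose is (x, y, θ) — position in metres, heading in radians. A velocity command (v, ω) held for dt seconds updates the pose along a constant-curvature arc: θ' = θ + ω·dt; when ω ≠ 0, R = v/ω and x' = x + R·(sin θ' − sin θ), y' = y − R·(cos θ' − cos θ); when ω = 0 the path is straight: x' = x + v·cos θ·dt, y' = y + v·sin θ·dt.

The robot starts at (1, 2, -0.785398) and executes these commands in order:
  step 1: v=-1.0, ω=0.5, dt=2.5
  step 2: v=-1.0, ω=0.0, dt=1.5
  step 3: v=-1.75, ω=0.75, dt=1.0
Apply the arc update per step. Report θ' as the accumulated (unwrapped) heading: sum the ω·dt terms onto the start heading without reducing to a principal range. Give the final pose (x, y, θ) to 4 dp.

step 1: θ'=0.4646 (R=-2.0000) → pose (-1.3103, 2.3738, 0.4646)
step 2: θ'=0.4646 (straight) → pose (-2.6513, 1.7017, 0.4646)
step 3: θ'=1.2146 (R=-2.3333) → pose (-3.7927, 0.4293, 1.2146)

(-3.7927, 0.4293, 1.2146)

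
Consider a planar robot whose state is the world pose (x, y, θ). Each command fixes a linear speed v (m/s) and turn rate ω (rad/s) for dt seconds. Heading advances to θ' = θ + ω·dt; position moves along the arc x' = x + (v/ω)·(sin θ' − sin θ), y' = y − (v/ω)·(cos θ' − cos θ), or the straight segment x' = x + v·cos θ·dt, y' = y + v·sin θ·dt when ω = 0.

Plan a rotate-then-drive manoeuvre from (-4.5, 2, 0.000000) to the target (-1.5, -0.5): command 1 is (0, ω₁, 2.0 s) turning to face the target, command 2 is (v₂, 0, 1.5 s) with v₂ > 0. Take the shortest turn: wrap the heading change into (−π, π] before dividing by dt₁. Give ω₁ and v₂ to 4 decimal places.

ω₁ = -0.3474, v₂ = 2.6034

heading to target = atan2(-0.5−2, -1.5−-4.5) = -0.6947
Δθ = wrap(-0.6947 − 0.0000) = -0.6947; ω₁ = Δθ/dt₁ = -0.3474
distance = √((-1.5−-4.5)² + (-0.5−2)²) = 3.9051; v₂ = distance/dt₂ = 2.6034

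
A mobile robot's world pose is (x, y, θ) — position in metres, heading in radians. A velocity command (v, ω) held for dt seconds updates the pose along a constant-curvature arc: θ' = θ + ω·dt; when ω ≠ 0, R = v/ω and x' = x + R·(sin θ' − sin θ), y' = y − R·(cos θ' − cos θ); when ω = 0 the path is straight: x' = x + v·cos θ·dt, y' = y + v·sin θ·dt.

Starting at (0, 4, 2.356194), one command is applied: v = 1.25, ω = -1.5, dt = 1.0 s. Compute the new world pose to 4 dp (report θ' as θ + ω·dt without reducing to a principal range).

θ' = 2.3562 + -1.5·1.0 = 0.8562
R = v/ω = 1.25/-1.5 = -0.8333
x' = 0 + -0.8333·(sin 0.8562 − sin 2.3562) = -0.0402
y' = 4 − -0.8333·(cos 0.8562 − cos 2.3562) = 5.1354

(-0.0402, 5.1354, 0.8562)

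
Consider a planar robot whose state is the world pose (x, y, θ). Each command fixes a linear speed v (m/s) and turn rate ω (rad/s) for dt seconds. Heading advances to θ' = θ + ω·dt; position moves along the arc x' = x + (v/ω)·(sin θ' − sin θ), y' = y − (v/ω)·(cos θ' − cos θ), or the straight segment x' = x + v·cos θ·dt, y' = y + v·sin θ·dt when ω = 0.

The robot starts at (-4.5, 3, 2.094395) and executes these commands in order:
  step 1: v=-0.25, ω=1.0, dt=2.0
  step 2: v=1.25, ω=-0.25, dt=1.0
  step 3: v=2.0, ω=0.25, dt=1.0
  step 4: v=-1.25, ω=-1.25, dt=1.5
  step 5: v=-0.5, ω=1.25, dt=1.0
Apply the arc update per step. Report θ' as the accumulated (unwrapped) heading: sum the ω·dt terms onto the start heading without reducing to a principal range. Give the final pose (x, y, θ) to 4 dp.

step 1: θ'=4.0944 (R=-0.2500) → pose (-4.0797, 2.9801, 4.0944)
step 2: θ'=3.8444 (R=-5.0000) → pose (-4.9232, 2.0620, 3.8444)
step 3: θ'=4.0944 (R=8.0000) → pose (-6.2726, 0.5929, 4.0944)
step 4: θ'=2.2194 (R=1.0000) → pose (-4.6606, 0.6176, 2.2194)
step 5: θ'=3.4694 (R=-0.4000) → pose (-4.2131, 0.4805, 3.4694)

(-4.2131, 0.4805, 3.4694)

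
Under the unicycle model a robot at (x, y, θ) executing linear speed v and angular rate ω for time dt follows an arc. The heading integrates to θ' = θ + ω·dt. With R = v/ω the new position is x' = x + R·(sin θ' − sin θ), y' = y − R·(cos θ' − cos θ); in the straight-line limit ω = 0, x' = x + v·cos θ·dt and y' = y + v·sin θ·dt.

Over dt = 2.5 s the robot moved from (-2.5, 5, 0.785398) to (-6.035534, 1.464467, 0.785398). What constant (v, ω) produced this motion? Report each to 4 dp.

v = -2.0000, ω = 0.0000

Δθ = 0.785398 − 0.785398 = 0.000000
ω = Δθ/dt = 0.000000/2.5 = 0.0000
ω = 0 → v = (Δx·cos θ + Δy·sin θ)/dt = -2.0000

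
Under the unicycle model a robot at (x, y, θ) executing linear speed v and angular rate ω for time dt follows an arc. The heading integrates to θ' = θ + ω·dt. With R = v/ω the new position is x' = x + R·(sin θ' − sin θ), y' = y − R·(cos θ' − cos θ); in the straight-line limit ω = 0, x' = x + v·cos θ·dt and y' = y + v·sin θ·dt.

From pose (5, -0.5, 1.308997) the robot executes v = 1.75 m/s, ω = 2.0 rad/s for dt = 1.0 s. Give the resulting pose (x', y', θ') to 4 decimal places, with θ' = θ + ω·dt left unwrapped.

(4.0090, 0.5892, 3.3090)

θ' = 1.3090 + 2.0·1.0 = 3.3090
R = v/ω = 1.75/2.0 = 0.8750
x' = 5 + 0.8750·(sin 3.3090 − sin 1.3090) = 4.0090
y' = -0.5 − 0.8750·(cos 3.3090 − cos 1.3090) = 0.5892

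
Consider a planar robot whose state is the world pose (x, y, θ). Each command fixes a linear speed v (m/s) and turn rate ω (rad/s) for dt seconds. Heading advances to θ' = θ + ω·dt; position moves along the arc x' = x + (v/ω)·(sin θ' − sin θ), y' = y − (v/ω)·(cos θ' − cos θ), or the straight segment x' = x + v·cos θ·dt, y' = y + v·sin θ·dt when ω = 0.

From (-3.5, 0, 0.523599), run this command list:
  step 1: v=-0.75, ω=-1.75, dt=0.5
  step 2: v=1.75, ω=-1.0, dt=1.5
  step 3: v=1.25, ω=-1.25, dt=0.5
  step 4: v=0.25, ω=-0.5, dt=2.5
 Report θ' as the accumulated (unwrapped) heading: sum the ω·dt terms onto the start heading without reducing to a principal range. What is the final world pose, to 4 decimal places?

(-3.7109, -2.6923, -3.7264)

step 1: θ'=-0.3514 (R=0.4286) → pose (-3.8618, -0.0312, -0.3514)
step 2: θ'=-1.8514 (R=-1.7500) → pose (-2.7826, -2.1589, -1.8514)
step 3: θ'=-2.4764 (R=-1.0000) → pose (-3.1263, -2.6688, -2.4764)
step 4: θ'=-3.7264 (R=-0.5000) → pose (-3.7109, -2.6923, -3.7264)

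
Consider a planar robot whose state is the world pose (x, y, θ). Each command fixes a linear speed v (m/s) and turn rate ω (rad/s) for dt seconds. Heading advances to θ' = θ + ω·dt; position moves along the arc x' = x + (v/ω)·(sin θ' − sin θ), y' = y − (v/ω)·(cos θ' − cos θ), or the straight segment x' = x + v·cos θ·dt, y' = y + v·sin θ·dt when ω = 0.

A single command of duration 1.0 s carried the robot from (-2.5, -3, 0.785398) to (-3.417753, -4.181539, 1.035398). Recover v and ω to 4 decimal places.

Δθ = 1.035398 − 0.785398 = 0.250000
ω = Δθ/dt = 0.250000/1.0 = 0.2500
R = −Δy/(cos θ' − cos θ) = -6.0000
v = R·ω = -6.0000·0.2500 = -1.5000

v = -1.5000, ω = 0.2500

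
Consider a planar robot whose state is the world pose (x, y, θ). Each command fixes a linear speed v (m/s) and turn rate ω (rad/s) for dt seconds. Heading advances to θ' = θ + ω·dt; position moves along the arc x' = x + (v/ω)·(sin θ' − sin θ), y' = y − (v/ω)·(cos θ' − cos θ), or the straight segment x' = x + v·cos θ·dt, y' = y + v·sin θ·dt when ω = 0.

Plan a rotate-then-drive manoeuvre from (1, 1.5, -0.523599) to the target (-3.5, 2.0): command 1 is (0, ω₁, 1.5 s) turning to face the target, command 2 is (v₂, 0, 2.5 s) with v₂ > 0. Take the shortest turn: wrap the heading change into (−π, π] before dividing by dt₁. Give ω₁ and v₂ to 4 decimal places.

heading to target = atan2(2−1.5, -3.5−1) = 3.0309
Δθ = wrap(3.0309 − -0.5236) = -2.7287; ω₁ = Δθ/dt₁ = -1.8191
distance = √((-3.5−1)² + (2−1.5)²) = 4.5277; v₂ = distance/dt₂ = 1.8111

ω₁ = -1.8191, v₂ = 1.8111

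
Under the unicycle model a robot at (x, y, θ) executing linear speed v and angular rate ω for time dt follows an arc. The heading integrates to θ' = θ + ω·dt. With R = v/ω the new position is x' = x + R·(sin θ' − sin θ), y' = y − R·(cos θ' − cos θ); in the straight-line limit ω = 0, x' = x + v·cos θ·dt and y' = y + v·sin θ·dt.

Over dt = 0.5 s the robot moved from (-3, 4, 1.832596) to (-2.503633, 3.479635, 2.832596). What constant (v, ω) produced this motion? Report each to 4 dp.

Δθ = 2.832596 − 1.832596 = 1.000000
ω = Δθ/dt = 1.000000/0.5 = 2.0000
R = −Δy/(cos θ' − cos θ) = -0.7500
v = R·ω = -0.7500·2.0000 = -1.5000

v = -1.5000, ω = 2.0000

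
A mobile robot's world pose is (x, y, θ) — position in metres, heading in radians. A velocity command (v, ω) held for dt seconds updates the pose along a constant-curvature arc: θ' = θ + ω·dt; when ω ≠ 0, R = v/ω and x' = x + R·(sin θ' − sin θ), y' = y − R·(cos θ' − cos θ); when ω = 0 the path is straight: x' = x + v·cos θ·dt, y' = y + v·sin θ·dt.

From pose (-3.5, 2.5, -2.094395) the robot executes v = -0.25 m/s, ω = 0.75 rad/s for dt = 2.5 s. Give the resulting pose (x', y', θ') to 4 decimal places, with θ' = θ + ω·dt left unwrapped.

(-3.7161, 2.9920, -0.2194)

θ' = -2.0944 + 0.75·2.5 = -0.2194
R = v/ω = -0.25/0.75 = -0.3333
x' = -3.5 + -0.3333·(sin -0.2194 − sin -2.0944) = -3.7161
y' = 2.5 − -0.3333·(cos -0.2194 − cos -2.0944) = 2.9920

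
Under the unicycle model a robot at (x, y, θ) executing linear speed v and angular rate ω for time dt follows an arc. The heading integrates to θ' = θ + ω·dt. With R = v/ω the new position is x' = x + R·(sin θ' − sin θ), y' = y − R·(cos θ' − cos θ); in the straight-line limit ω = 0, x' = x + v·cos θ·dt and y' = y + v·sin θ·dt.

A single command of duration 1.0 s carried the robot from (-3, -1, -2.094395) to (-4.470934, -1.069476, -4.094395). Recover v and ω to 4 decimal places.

v = 1.7500, ω = -2.0000

Δθ = -4.094395 − -2.094395 = -2.000000
ω = Δθ/dt = -2.000000/1.0 = -2.0000
R = Δx/(sin θ' − sin θ) = -0.8750
v = R·ω = -0.8750·-2.0000 = 1.7500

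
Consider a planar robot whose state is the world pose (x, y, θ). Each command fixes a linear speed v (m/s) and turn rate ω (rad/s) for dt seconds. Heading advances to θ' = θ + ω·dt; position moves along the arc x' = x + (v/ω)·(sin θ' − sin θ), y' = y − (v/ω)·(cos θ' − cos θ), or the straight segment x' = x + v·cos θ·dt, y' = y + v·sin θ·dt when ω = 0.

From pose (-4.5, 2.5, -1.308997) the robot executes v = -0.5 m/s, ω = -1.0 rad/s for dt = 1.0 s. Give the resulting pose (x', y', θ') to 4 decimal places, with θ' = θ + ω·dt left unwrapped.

θ' = -1.3090 + -1.0·1.0 = -2.3090
R = v/ω = -0.5/-1.0 = 0.5000
x' = -4.5 + 0.5000·(sin -2.3090 − sin -1.3090) = -4.3869
y' = 2.5 − 0.5000·(cos -2.3090 − cos -1.3090) = 2.9659

(-4.3869, 2.9659, -2.3090)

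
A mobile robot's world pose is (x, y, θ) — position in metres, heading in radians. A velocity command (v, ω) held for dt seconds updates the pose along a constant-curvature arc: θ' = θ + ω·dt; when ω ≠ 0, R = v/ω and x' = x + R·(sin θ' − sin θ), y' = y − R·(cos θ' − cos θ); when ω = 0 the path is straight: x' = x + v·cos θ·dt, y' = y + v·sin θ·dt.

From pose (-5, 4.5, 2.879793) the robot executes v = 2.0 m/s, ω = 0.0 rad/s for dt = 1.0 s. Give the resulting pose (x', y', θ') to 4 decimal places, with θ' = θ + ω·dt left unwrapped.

θ' = 2.8798 + 0.0·1.0 = 2.8798
ω = 0 → straight: x' = -5 + 2.0·cos(2.8798)·1.0 = -6.9319
y' = 4.5 + 2.0·sin(2.8798)·1.0 = 5.0176

(-6.9319, 5.0176, 2.8798)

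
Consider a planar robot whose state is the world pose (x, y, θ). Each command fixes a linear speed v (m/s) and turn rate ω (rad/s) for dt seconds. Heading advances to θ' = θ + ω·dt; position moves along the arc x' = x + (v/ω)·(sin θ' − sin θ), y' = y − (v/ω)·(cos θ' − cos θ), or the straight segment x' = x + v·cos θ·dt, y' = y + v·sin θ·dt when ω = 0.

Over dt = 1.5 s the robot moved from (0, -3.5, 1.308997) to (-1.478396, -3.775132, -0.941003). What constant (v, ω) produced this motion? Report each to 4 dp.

v = -1.2500, ω = -1.5000

Δθ = -0.941003 − 1.308997 = -2.250000
ω = Δθ/dt = -2.250000/1.5 = -1.5000
R = Δx/(sin θ' − sin θ) = 0.8333
v = R·ω = 0.8333·-1.5000 = -1.2500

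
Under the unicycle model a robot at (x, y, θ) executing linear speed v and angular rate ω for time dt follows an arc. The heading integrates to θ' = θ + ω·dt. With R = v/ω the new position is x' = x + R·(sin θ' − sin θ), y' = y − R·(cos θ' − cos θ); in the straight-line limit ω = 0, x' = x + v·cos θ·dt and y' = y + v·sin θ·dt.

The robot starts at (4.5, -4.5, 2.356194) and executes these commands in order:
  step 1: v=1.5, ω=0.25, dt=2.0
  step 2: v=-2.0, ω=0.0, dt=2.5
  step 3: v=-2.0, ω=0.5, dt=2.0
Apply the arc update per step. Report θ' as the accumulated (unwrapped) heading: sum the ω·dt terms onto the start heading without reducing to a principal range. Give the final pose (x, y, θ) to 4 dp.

step 1: θ'=2.8562 (R=6.0000) → pose (1.9466, -2.9853, 2.8562)
step 2: θ'=2.8562 (straight) → pose (6.7443, -4.3930, 2.8562)
step 3: θ'=3.8562 (R=-4.0000) → pose (10.4918, -3.5763, 3.8562)

(10.4918, -3.5763, 3.8562)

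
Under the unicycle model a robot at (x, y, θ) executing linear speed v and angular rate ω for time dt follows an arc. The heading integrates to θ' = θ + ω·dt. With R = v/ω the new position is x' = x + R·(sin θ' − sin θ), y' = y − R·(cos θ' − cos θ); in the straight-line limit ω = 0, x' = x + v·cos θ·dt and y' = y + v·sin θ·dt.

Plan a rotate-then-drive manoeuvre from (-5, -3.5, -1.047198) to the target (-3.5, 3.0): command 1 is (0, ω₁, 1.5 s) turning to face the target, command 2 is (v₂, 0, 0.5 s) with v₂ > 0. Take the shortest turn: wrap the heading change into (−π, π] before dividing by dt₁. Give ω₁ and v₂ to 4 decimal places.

ω₁ = 1.5941, v₂ = 13.3417

heading to target = atan2(3−-3.5, -3.5−-5) = 1.3440
Δθ = wrap(1.3440 − -1.0472) = 2.3912; ω₁ = Δθ/dt₁ = 1.5941
distance = √((-3.5−-5)² + (3−-3.5)²) = 6.6708; v₂ = distance/dt₂ = 13.3417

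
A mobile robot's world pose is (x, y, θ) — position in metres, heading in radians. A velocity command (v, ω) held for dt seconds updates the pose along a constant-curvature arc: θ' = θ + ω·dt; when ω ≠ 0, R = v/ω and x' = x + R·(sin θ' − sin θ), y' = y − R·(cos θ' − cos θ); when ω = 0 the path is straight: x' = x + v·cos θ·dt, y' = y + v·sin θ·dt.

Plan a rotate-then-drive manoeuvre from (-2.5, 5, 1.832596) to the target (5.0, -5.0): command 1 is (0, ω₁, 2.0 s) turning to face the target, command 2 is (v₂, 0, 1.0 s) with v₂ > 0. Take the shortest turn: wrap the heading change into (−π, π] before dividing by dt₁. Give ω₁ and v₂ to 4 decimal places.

heading to target = atan2(-5−5, 5−-2.5) = -0.9273
Δθ = wrap(-0.9273 − 1.8326) = -2.7599; ω₁ = Δθ/dt₁ = -1.3799
distance = √((5−-2.5)² + (-5−5)²) = 12.5000; v₂ = distance/dt₂ = 12.5000

ω₁ = -1.3799, v₂ = 12.5000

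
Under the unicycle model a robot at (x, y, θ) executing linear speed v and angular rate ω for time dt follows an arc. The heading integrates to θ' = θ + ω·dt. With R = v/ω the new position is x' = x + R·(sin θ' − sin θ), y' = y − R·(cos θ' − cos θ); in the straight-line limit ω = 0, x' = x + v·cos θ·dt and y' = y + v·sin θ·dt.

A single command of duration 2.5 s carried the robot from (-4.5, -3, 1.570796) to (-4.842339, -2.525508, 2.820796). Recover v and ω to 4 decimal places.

Δθ = 2.820796 − 1.570796 = 1.250000
ω = Δθ/dt = 1.250000/2.5 = 0.5000
R = −Δy/(cos θ' − cos θ) = 0.5000
v = R·ω = 0.5000·0.5000 = 0.2500

v = 0.2500, ω = 0.5000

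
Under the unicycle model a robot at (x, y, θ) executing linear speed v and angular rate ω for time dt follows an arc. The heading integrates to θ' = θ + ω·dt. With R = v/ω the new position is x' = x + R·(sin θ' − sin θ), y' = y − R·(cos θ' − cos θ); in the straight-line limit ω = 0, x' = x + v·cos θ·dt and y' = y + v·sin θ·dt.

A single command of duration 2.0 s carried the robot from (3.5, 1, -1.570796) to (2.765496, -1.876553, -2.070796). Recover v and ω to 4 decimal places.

v = 1.5000, ω = -0.2500

Δθ = -2.070796 − -1.570796 = -0.500000
ω = Δθ/dt = -0.500000/2.0 = -0.2500
R = −Δy/(cos θ' − cos θ) = -6.0000
v = R·ω = -6.0000·-0.2500 = 1.5000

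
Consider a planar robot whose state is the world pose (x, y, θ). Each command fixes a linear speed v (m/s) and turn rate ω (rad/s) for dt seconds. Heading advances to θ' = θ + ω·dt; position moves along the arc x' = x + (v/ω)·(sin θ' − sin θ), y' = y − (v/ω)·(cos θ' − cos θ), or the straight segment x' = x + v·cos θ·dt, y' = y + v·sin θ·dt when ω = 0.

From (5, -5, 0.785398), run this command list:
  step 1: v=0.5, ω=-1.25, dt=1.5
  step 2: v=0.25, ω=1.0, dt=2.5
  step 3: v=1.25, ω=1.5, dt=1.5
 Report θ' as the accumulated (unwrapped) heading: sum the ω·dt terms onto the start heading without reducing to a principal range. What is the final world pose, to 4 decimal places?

(4.8700, -4.1652, 3.6604)

step 1: θ'=-1.0896 (R=-0.4000) → pose (5.6374, -5.0977, -1.0896)
step 2: θ'=1.4104 (R=0.2500) → pose (6.1058, -5.0219, 1.4104)
step 3: θ'=3.6604 (R=0.8333) → pose (4.8700, -4.1652, 3.6604)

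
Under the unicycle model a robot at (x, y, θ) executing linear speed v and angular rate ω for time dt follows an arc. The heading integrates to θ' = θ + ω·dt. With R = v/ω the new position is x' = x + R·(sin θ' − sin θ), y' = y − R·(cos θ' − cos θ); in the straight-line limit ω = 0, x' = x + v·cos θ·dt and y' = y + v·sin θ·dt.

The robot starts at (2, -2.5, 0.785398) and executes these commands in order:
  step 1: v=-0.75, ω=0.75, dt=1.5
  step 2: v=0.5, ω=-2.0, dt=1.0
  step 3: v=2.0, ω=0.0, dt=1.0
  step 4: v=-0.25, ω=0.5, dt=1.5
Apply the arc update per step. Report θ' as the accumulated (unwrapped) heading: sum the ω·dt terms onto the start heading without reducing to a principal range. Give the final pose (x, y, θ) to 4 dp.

step 1: θ'=1.9104 (R=-1.0000) → pose (1.7642, -3.5402, 1.9104)
step 2: θ'=-0.0896 (R=-0.2500) → pose (2.0223, -3.2079, -0.0896)
step 3: θ'=-0.0896 (straight) → pose (4.0143, -3.3869, -0.0896)
step 4: θ'=0.6604 (R=-0.5000) → pose (3.6628, -3.4900, 0.6604)

(3.6628, -3.4900, 0.6604)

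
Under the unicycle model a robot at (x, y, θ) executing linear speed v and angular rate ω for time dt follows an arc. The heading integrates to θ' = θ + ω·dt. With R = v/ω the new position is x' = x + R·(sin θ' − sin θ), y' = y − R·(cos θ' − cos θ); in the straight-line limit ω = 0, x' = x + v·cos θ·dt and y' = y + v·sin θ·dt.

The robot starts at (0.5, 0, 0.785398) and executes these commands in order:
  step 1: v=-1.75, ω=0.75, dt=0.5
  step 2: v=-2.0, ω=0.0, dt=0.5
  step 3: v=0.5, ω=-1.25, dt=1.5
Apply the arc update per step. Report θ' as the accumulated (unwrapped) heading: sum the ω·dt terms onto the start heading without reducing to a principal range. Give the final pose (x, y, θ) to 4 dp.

(0.2403, -1.4934, -0.7146)

step 1: θ'=1.1604 (R=-2.3333) → pose (0.0103, -0.7190, 1.1604)
step 2: θ'=1.1604 (straight) → pose (-0.3886, -1.6359, 1.1604)
step 3: θ'=-0.7146 (R=-0.4000) → pose (0.2403, -1.4934, -0.7146)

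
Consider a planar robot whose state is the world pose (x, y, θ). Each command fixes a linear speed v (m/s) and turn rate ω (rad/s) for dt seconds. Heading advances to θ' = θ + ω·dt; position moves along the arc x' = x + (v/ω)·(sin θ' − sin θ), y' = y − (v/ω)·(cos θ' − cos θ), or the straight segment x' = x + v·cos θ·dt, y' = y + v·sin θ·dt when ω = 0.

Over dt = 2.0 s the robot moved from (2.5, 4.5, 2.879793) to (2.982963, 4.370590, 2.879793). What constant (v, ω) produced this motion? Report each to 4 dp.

v = -0.2500, ω = 0.0000

Δθ = 2.879793 − 2.879793 = 0.000000
ω = Δθ/dt = 0.000000/2.0 = 0.0000
ω = 0 → v = (Δx·cos θ + Δy·sin θ)/dt = -0.2500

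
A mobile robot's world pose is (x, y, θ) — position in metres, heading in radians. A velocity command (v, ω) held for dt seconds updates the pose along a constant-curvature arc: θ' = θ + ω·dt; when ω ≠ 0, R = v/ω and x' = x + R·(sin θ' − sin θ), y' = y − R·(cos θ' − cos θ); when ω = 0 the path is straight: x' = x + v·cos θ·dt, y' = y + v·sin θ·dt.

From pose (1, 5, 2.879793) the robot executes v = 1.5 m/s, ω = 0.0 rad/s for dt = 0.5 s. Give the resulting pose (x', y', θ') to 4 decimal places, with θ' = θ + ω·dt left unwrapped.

(0.2756, 5.1941, 2.8798)

θ' = 2.8798 + 0.0·0.5 = 2.8798
ω = 0 → straight: x' = 1 + 1.5·cos(2.8798)·0.5 = 0.2756
y' = 5 + 1.5·sin(2.8798)·0.5 = 5.1941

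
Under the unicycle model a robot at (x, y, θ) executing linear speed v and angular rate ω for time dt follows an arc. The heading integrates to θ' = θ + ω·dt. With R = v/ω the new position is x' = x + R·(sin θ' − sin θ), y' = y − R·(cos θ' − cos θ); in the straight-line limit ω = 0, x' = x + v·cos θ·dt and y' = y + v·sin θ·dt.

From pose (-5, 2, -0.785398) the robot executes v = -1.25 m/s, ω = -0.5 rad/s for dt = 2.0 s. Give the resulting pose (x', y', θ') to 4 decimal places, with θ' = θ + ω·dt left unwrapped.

(-5.6749, 4.3002, -1.7854)

θ' = -0.7854 + -0.5·2.0 = -1.7854
R = v/ω = -1.25/-0.5 = 2.5000
x' = -5 + 2.5000·(sin -1.7854 − sin -0.7854) = -5.6749
y' = 2 − 2.5000·(cos -1.7854 − cos -0.7854) = 4.3002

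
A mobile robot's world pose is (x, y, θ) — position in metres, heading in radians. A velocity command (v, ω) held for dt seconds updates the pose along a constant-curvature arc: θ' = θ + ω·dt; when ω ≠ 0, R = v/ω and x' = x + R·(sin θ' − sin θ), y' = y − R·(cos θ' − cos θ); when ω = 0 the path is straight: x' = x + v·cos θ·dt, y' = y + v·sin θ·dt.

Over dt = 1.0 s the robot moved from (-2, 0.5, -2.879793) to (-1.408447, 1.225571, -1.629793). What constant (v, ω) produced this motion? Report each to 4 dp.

v = -1.0000, ω = 1.2500

Δθ = -1.629793 − -2.879793 = 1.250000
ω = Δθ/dt = 1.250000/1.0 = 1.2500
R = −Δy/(cos θ' − cos θ) = -0.8000
v = R·ω = -0.8000·1.2500 = -1.0000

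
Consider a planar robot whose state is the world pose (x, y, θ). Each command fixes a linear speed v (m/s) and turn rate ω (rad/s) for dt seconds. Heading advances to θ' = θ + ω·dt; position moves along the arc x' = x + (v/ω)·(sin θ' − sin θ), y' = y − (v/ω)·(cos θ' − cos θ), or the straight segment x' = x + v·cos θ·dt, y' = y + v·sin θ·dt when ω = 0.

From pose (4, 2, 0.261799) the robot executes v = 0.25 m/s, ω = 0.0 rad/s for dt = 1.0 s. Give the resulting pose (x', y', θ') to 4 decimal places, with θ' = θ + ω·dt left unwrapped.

θ' = 0.2618 + 0.0·1.0 = 0.2618
ω = 0 → straight: x' = 4 + 0.25·cos(0.2618)·1.0 = 4.2415
y' = 2 + 0.25·sin(0.2618)·1.0 = 2.0647

(4.2415, 2.0647, 0.2618)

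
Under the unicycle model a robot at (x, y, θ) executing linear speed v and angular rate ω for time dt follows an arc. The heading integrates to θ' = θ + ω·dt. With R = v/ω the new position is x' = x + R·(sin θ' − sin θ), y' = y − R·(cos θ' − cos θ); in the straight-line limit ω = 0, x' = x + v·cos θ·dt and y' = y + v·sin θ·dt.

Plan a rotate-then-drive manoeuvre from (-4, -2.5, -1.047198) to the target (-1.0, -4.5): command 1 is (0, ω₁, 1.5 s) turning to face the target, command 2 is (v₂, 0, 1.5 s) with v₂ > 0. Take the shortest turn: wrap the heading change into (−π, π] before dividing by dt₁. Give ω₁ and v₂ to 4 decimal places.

heading to target = atan2(-4.5−-2.5, -1−-4) = -0.5880
Δθ = wrap(-0.5880 − -1.0472) = 0.4592; ω₁ = Δθ/dt₁ = 0.3061
distance = √((-1−-4)² + (-4.5−-2.5)²) = 3.6056; v₂ = distance/dt₂ = 2.4037

ω₁ = 0.3061, v₂ = 2.4037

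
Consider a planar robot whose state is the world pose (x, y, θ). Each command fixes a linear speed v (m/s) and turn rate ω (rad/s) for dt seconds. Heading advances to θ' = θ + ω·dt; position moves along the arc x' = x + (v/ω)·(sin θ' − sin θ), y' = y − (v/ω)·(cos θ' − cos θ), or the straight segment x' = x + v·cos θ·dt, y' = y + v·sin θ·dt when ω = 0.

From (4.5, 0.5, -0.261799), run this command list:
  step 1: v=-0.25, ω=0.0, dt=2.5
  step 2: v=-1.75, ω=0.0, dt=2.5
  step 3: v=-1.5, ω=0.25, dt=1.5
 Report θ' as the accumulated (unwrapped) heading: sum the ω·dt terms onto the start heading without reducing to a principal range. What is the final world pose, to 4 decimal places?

(-2.5603, 1.9601, 0.1132)

step 1: θ'=-0.2618 (straight) → pose (3.8963, 0.6618, -0.2618)
step 2: θ'=-0.2618 (straight) → pose (-0.3296, 1.7941, -0.2618)
step 3: θ'=0.1132 (R=-6.0000) → pose (-2.5603, 1.9601, 0.1132)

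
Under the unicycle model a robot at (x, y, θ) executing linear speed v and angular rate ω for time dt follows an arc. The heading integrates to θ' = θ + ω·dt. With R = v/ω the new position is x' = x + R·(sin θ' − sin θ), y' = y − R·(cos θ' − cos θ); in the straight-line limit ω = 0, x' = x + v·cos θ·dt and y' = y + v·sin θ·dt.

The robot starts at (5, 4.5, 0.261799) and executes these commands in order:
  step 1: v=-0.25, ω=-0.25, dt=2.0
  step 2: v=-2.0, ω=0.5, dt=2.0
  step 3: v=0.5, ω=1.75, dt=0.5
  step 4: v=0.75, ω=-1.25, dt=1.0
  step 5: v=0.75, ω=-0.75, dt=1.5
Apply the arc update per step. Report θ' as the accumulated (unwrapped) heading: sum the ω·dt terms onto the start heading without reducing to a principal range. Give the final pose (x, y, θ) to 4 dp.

(2.3109, 4.1359, -0.7382)

step 1: θ'=-0.2382 (R=1.0000) → pose (4.5052, 4.4942, -0.2382)
step 2: θ'=0.7618 (R=-4.0000) → pose (0.8005, 3.5015, 0.7618)
step 3: θ'=1.6368 (R=0.2857) → pose (0.8884, 3.7271, 1.6368)
step 4: θ'=0.3868 (R=-0.6000) → pose (1.2608, 4.3223, 0.3868)
step 5: θ'=-0.7382 (R=-1.0000) → pose (2.3109, 4.1359, -0.7382)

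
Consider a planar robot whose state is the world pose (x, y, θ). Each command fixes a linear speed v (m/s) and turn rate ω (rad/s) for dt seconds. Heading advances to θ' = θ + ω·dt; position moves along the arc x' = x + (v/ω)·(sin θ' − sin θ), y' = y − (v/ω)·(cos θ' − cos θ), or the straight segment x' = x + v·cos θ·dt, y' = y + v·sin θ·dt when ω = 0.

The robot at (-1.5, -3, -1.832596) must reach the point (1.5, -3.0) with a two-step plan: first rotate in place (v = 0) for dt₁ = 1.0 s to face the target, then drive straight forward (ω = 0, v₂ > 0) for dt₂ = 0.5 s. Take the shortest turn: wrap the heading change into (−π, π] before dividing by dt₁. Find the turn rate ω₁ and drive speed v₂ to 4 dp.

heading to target = atan2(-3−-3, 1.5−-1.5) = 0.0000
Δθ = wrap(0.0000 − -1.8326) = 1.8326; ω₁ = Δθ/dt₁ = 1.8326
distance = √((1.5−-1.5)² + (-3−-3)²) = 3.0000; v₂ = distance/dt₂ = 6.0000

ω₁ = 1.8326, v₂ = 6.0000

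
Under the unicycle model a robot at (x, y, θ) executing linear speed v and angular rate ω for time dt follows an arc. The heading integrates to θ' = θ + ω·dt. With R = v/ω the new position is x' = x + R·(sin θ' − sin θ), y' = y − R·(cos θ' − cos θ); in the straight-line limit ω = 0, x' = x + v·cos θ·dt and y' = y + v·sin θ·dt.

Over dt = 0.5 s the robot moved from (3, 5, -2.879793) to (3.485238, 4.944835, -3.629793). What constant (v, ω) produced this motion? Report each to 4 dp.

v = -1.0000, ω = -1.5000

Δθ = -3.629793 − -2.879793 = -0.750000
ω = Δθ/dt = -0.750000/0.5 = -1.5000
R = Δx/(sin θ' − sin θ) = 0.6667
v = R·ω = 0.6667·-1.5000 = -1.0000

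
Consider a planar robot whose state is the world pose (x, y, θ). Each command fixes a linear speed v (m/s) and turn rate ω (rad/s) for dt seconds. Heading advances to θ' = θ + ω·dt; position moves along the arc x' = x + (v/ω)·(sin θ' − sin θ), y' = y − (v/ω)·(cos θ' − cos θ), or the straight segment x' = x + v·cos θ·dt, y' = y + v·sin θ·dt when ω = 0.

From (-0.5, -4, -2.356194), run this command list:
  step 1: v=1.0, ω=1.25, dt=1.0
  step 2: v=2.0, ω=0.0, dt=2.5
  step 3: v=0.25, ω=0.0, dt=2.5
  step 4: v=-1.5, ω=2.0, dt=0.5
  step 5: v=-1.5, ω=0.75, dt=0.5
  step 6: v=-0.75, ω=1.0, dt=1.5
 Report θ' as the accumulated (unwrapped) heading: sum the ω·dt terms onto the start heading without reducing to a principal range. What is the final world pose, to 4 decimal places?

(0.0006, -10.4743, 1.7688)

step 1: θ'=-1.1062 (R=0.8000) → pose (-0.6495, -4.9241, -1.1062)
step 2: θ'=-1.1062 (straight) → pose (1.5908, -9.3941, -1.1062)
step 3: θ'=-1.1062 (straight) → pose (1.8709, -9.9529, -1.1062)
step 4: θ'=-0.1062 (R=-0.7500) → pose (1.2799, -9.5432, -0.1062)
step 5: θ'=0.2688 (R=-2.0000) → pose (0.5367, -9.6037, 0.2688)
step 6: θ'=1.7688 (R=-0.7500) → pose (0.0006, -10.4743, 1.7688)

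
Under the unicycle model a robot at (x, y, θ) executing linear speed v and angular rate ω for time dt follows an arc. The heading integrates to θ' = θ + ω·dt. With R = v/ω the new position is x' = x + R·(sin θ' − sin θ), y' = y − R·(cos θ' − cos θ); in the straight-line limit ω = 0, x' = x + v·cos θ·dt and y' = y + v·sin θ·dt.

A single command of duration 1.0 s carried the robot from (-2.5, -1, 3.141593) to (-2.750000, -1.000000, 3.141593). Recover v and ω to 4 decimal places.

Δθ = 3.141593 − 3.141593 = 0.000000
ω = Δθ/dt = 0.000000/1.0 = 0.0000
ω = 0 → v = (Δx·cos θ + Δy·sin θ)/dt = 0.2500

v = 0.2500, ω = 0.0000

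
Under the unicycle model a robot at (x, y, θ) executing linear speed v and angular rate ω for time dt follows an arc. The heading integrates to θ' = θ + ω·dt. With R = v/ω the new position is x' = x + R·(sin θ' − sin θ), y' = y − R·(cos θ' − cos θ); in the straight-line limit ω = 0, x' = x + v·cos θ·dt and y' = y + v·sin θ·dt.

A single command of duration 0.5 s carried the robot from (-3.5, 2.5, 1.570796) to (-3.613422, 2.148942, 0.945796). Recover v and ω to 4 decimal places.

Δθ = 0.945796 − 1.570796 = -0.625000
ω = Δθ/dt = -0.625000/0.5 = -1.2500
R = −Δy/(cos θ' − cos θ) = 0.6000
v = R·ω = 0.6000·-1.2500 = -0.7500

v = -0.7500, ω = -1.2500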